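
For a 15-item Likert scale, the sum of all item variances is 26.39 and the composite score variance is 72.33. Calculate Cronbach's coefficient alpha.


alpha = (k/(k-1)) * (1 - sum(si^2)/s_total^2)
= (15/14) * (1 - 26.39/72.33)
alpha = 0.6805

0.6805


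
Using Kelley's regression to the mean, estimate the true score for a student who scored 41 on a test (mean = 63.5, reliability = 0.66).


T_est = rxx * X + (1 - rxx) * mean
T_est = 0.66 * 41 + 0.34 * 63.5
T_est = 27.06 + 21.59
T_est = 48.65

48.65


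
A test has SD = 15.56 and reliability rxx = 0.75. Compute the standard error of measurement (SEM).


SEM = SD * sqrt(1 - rxx)
SEM = 15.56 * sqrt(1 - 0.75)
SEM = 15.56 * sqrt(0.25) = 15.56 * 0.5
SEM = 7.78

7.78


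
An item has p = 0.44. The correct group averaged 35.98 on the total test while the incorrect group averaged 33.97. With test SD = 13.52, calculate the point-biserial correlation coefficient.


q = 1 - p = 0.56
rpb = ((M1 - M0) / SD) * sqrt(p * q)
rpb = ((35.98 - 33.97) / 13.52) * sqrt(0.44 * 0.56)
rpb = 0.0738

0.0738


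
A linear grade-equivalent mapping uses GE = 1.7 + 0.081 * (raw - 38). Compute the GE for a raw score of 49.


raw - median = 49 - 38 = 11
slope * diff = 0.081 * 11 = 0.891
GE = 1.7 + 0.891
GE = 2.591

2.591


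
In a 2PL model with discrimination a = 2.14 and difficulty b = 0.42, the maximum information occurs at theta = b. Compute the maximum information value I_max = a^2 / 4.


For 2PL, max info at theta = b = 0.42
I_max = a^2 / 4 = 2.14^2 / 4
= 4.5796 / 4
I_max = 1.1449

1.1449


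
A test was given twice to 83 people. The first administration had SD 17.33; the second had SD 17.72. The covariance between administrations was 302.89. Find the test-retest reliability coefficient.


r = cov(X,Y) / (SD_X * SD_Y)
r = 302.89 / (17.33 * 17.72)
r = 302.89 / 307.0876
r = 0.9863

0.9863


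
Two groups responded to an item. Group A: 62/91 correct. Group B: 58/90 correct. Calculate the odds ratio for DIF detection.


Odds_A = 62/29 = 2.1379
Odds_B = 58/32 = 1.8125
OR = Odds_A / Odds_B = 2.1379 / 1.8125
Exactly, OR = (62 * 32) / (29 * 58) = 1984 / 1682
OR = 1.1795

1.1795


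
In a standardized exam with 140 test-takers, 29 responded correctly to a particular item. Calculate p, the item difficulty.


Item difficulty p = number correct / total examinees
p = 29 / 140
p = 0.2071

0.2071


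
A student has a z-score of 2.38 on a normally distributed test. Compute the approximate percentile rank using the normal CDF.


CDF(z) = 0.5 * (1 + erf(z/sqrt(2)))
erf(1.6829) = 0.9827
CDF = 0.9913
Percentile rank = 0.9913 * 100 = 99.13

99.13


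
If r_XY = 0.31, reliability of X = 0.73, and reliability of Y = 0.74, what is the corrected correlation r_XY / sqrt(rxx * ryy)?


r_corrected = rxy / sqrt(rxx * ryy)
= 0.31 / sqrt(0.73 * 0.74)
= 0.31 / sqrt(0.5402)
= 0.31 / 0.734983
r_corrected = 0.4218

0.4218


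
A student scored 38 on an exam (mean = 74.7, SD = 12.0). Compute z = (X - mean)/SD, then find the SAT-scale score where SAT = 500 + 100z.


z = (X - mean) / SD = (38 - 74.7) / 12.0
z = -36.7 / 12.0
z = -3.0583
SAT-scale = SAT = 500 + 100z
Carry z at full precision (z = -36.7 / 12.0) into the conversion:
SAT-scale = 500 + 100 * (-36.7 / 12.0) = 500 + -3670 / 12.0
SAT-scale = 500 + -305.8333
SAT-scale = 194.1667

194.1667


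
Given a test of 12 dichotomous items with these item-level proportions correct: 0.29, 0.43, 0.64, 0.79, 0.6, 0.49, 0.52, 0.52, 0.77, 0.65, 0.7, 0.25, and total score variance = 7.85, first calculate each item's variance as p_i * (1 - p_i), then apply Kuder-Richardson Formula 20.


For each item, compute p_i * q_i:
  Item 1: 0.29 * 0.71 = 0.2059
  Item 2: 0.43 * 0.57 = 0.2451
  Item 3: 0.64 * 0.36 = 0.2304
  Item 4: 0.79 * 0.21 = 0.1659
  Item 5: 0.6 * 0.4 = 0.24
  Item 6: 0.49 * 0.51 = 0.2499
  Item 7: 0.52 * 0.48 = 0.2496
  Item 8: 0.52 * 0.48 = 0.2496
  Item 9: 0.77 * 0.23 = 0.1771
  Item 10: 0.65 * 0.35 = 0.2275
  Item 11: 0.7 * 0.3 = 0.21
  Item 12: 0.25 * 0.75 = 0.1875
Sum(p_i * q_i) = 0.2059 + 0.2451 + 0.2304 + 0.1659 + 0.24 + 0.2499 + 0.2496 + 0.2496 + 0.1771 + 0.2275 + 0.21 + 0.1875 = 2.6385
KR-20 = (k/(k-1)) * (1 - Sum(p_i*q_i) / Var_total)
= (12/11) * (1 - 2.6385/7.85)
= 1.0909 * 0.6639
KR-20 = 0.7242

0.7242


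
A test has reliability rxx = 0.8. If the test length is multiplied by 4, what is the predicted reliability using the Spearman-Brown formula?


r_new = (n * rxx) / (1 + (n-1) * rxx)
r_new = (4 * 0.8) / (1 + 3 * 0.8)
r_new = 3.2 / 3.4
r_new = 0.9412

0.9412


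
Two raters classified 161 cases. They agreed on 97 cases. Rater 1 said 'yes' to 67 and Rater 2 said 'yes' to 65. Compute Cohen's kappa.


P_o = 97/161 = 0.602484
P_e = (67*65 + 94*96) / 25921 = 0.516145
kappa = (P_o - P_e) / (1 - P_e)
kappa = (0.602484 - 0.516145) / (1 - 0.516145)
kappa = 0.1784

0.1784


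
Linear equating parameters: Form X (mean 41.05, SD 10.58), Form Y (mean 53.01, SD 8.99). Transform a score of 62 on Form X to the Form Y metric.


slope = SD_Y / SD_X = 8.99 / 10.58 ~ 0.8497
intercept = mean_Y - slope * mean_X = 53.01 - (8.99 / 10.58) * 41.05 ~ 18.1291
Y = slope * X + intercept. To avoid rounding drift from the rounded slope/intercept, evaluate the equivalent form Y = mean_Y + SD_Y * (X - mean_X) / SD_X at full precision:
Y = 53.01 + 8.99 * (62 - 41.05) / 10.58
Y = 53.01 + 8.99 * 20.95 / 10.58
Y = 53.01 + 188.3405 / 10.58
Y = 53.01 + 17.8016
Y = 70.8116

70.8116


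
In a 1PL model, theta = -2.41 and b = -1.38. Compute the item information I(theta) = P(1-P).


P = 1/(1+exp(-(-2.41--1.38))) = 0.2631
I = P*(1-P) = 0.2631 * 0.7369
I = 0.1939

0.1939


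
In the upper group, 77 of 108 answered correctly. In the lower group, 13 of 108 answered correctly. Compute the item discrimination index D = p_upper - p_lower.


p_upper = 77/108 = 0.713
p_lower = 13/108 = 0.1204
D = 0.713 - 0.1204 = 0.5926

0.5926


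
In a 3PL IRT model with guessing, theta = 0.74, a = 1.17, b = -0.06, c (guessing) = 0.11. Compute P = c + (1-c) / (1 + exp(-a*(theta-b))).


logit = 1.17*(0.74 - -0.06) = 0.936
P* = 1/(1 + exp(-0.936)) = 0.7183
P = 0.11 + (1 - 0.11) * 0.7183
P = 0.7493

0.7493


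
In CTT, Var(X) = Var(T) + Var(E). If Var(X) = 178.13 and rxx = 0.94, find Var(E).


var_true = rxx * var_obs = 0.94 * 178.13 = 167.4422
var_error = var_obs - var_true
var_error = 178.13 - 167.4422
var_error = 10.6878

10.6878


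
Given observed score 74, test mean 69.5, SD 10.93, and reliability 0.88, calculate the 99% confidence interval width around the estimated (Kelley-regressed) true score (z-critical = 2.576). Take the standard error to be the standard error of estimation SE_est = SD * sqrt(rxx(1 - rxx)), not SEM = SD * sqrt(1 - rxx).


True score estimate = 0.88*74 + 0.12*69.5 = 73.46
SE_est = SD * sqrt(rxx * (1 - rxx)) = 10.93 * sqrt(0.88 * 0.12) = 10.93 * sqrt(0.1056) = 3.55183
CI = T_est +/- z * SE_est, so width = 2 * z * SE_est = 2 * 2.576 * 3.55183
Width = 18.299

18.299


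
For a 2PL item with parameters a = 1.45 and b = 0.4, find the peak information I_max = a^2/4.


For 2PL, max info at theta = b = 0.4
I_max = a^2 / 4 = 1.45^2 / 4
= 2.1025 / 4
I_max = 0.5256

0.5256


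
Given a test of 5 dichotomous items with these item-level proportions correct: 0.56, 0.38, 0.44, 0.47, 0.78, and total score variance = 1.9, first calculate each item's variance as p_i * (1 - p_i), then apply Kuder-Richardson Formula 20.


For each item, compute p_i * q_i:
  Item 1: 0.56 * 0.44 = 0.2464
  Item 2: 0.38 * 0.62 = 0.2356
  Item 3: 0.44 * 0.56 = 0.2464
  Item 4: 0.47 * 0.53 = 0.2491
  Item 5: 0.78 * 0.22 = 0.1716
Sum(p_i * q_i) = 0.2464 + 0.2356 + 0.2464 + 0.2491 + 0.1716 = 1.1491
KR-20 = (k/(k-1)) * (1 - Sum(p_i*q_i) / Var_total)
= (5/4) * (1 - 1.1491/1.9)
= 1.25 * 0.3952
KR-20 = 0.494

0.494


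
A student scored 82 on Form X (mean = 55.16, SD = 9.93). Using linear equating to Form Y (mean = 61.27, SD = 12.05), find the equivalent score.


slope = SD_Y / SD_X = 12.05 / 9.93 ~ 1.2135
intercept = mean_Y - slope * mean_X = 61.27 - (12.05 / 9.93) * 55.16 ~ -5.6664
Y = slope * X + intercept. To avoid rounding drift from the rounded slope/intercept, evaluate the equivalent form Y = mean_Y + SD_Y * (X - mean_X) / SD_X at full precision:
Y = 61.27 + 12.05 * (82 - 55.16) / 9.93
Y = 61.27 + 12.05 * 26.84 / 9.93
Y = 61.27 + 323.422 / 9.93
Y = 61.27 + 32.5702
Y = 93.8402

93.8402


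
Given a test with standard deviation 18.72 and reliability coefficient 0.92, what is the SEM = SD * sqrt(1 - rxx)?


SEM = SD * sqrt(1 - rxx)
SEM = 18.72 * sqrt(1 - 0.92)
SEM = 18.72 * sqrt(0.08) = 18.72 * 0.282843
SEM = 5.2948

5.2948


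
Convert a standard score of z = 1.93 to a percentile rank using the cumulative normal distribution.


CDF(z) = 0.5 * (1 + erf(z/sqrt(2)))
erf(1.3647) = 0.9464
CDF = 0.9732
Percentile rank = 0.9732 * 100 = 97.32

97.32


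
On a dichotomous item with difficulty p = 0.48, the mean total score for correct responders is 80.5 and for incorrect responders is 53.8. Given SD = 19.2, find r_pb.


q = 1 - p = 0.52
rpb = ((M1 - M0) / SD) * sqrt(p * q)
rpb = ((80.5 - 53.8) / 19.2) * sqrt(0.48 * 0.52)
rpb = 0.6948

0.6948


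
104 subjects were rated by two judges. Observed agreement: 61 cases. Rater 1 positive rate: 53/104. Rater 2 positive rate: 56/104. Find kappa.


P_o = 61/104 = 0.586538
P_e = (53*56 + 51*48) / 10816 = 0.50074
kappa = (P_o - P_e) / (1 - P_e)
kappa = (0.586538 - 0.50074) / (1 - 0.50074)
kappa = 0.1719

0.1719


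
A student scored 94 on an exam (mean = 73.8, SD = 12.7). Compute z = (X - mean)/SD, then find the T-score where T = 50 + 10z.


z = (X - mean) / SD = (94 - 73.8) / 12.7
z = 20.2 / 12.7
z = 1.5906
T-score = T = 50 + 10z
Carry z at full precision (z = 20.2 / 12.7) into the conversion:
T-score = 50 + 10 * (20.2 / 12.7) = 50 + 202 / 12.7
T-score = 50 + 15.9055
T-score = 65.9055

65.9055


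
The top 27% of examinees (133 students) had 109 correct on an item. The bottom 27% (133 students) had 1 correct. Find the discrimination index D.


p_upper = 109/133 = 0.8195
p_lower = 1/133 = 0.0075
D = 0.8195 - 0.0075 = 0.812

0.812


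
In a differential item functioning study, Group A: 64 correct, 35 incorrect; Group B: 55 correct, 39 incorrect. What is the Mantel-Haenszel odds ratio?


Odds_A = 64/35 = 1.8286
Odds_B = 55/39 = 1.4103
OR = Odds_A / Odds_B = 1.8286 / 1.4103
Exactly, OR = (64 * 39) / (35 * 55) = 2496 / 1925
OR = 1.2966

1.2966


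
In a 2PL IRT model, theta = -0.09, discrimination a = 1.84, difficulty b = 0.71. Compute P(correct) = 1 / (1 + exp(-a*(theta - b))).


a*(theta - b) = 1.84 * (-0.09 - 0.71) = -1.472
exp(--1.472) = 4.3579
P = 1 / (1 + 4.3579)
P = 0.1866

0.1866


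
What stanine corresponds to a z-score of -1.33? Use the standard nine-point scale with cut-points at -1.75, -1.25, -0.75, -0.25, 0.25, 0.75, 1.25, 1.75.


Stanine boundaries: [-1.75, -1.25, -0.75, -0.25, 0.25, 0.75, 1.25, 1.75]
z = -1.33
Check each boundary:
  z >= -1.75 -> could be stanine 2
  z < -1.25
  z < -0.75
  z < -0.25
  z < 0.25
  z < 0.75
  z < 1.25
  z < 1.75
Highest qualifying boundary gives stanine = 2

2


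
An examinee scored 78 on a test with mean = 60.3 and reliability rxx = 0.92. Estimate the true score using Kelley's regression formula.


T_est = rxx * X + (1 - rxx) * mean
T_est = 0.92 * 78 + 0.08 * 60.3
T_est = 71.76 + 4.824
T_est = 76.584

76.584


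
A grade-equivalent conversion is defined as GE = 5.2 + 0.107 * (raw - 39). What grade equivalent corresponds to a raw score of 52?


raw - median = 52 - 39 = 13
slope * diff = 0.107 * 13 = 1.391
GE = 5.2 + 1.391
GE = 6.591

6.591


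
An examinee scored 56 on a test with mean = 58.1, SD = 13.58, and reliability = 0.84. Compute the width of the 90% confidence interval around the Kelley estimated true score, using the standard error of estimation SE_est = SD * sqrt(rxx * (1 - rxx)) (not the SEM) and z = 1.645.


True score estimate = 0.84*56 + 0.16*58.1 = 56.336
SE_est = SD * sqrt(rxx * (1 - rxx)) = 13.58 * sqrt(0.84 * 0.16) = 13.58 * sqrt(0.1344) = 4.97851
CI = T_est +/- z * SE_est, so width = 2 * z * SE_est = 2 * 1.645 * 4.97851
Width = 16.3793

16.3793


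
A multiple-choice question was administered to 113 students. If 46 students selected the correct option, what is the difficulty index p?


Item difficulty p = number correct / total examinees
p = 46 / 113
p = 0.4071

0.4071


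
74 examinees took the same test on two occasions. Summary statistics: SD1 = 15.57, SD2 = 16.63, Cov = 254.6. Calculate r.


r = cov(X,Y) / (SD_X * SD_Y)
r = 254.6 / (15.57 * 16.63)
r = 254.6 / 258.9291
r = 0.9833

0.9833


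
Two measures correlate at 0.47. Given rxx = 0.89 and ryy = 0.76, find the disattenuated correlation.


r_corrected = rxy / sqrt(rxx * ryy)
= 0.47 / sqrt(0.89 * 0.76)
= 0.47 / sqrt(0.6764)
= 0.47 / 0.822435
r_corrected = 0.5715

0.5715


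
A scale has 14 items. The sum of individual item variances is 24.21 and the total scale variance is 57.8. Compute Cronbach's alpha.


alpha = (k/(k-1)) * (1 - sum(si^2)/s_total^2)
= (14/13) * (1 - 24.21/57.8)
alpha = 0.6258

0.6258


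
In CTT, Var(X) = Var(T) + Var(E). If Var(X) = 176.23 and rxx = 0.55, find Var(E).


var_true = rxx * var_obs = 0.55 * 176.23 = 96.9265
var_error = var_obs - var_true
var_error = 176.23 - 96.9265
var_error = 79.3035

79.3035


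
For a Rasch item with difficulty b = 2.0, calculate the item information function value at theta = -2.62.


P = 1/(1+exp(-(-2.62-2.0))) = 0.0098
I = P*(1-P) = 0.0098 * 0.9902
I = 0.0097

0.0097


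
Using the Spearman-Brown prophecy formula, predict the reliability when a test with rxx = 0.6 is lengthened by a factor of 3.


r_new = (n * rxx) / (1 + (n-1) * rxx)
r_new = (3 * 0.6) / (1 + 2 * 0.6)
r_new = 1.8 / 2.2
r_new = 0.8182

0.8182


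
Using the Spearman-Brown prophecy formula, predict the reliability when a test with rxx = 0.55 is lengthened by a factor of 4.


r_new = (n * rxx) / (1 + (n-1) * rxx)
r_new = (4 * 0.55) / (1 + 3 * 0.55)
r_new = 2.2 / 2.65
r_new = 0.8302

0.8302


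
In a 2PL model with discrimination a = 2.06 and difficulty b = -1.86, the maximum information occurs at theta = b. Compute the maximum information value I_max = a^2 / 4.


For 2PL, max info at theta = b = -1.86
I_max = a^2 / 4 = 2.06^2 / 4
= 4.2436 / 4
I_max = 1.0609

1.0609


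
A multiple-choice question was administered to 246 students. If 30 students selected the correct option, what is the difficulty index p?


Item difficulty p = number correct / total examinees
p = 30 / 246
p = 0.122

0.122


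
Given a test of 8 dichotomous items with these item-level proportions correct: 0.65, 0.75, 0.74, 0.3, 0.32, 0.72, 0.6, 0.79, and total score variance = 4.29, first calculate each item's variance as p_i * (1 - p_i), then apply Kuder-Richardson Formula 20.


For each item, compute p_i * q_i:
  Item 1: 0.65 * 0.35 = 0.2275
  Item 2: 0.75 * 0.25 = 0.1875
  Item 3: 0.74 * 0.26 = 0.1924
  Item 4: 0.3 * 0.7 = 0.21
  Item 5: 0.32 * 0.68 = 0.2176
  Item 6: 0.72 * 0.28 = 0.2016
  Item 7: 0.6 * 0.4 = 0.24
  Item 8: 0.79 * 0.21 = 0.1659
Sum(p_i * q_i) = 0.2275 + 0.1875 + 0.1924 + 0.21 + 0.2176 + 0.2016 + 0.24 + 0.1659 = 1.6425
KR-20 = (k/(k-1)) * (1 - Sum(p_i*q_i) / Var_total)
= (8/7) * (1 - 1.6425/4.29)
= 1.1429 * 0.6171
KR-20 = 0.7053

0.7053


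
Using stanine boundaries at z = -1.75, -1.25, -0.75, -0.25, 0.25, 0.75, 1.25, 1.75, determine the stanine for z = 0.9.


Stanine boundaries: [-1.75, -1.25, -0.75, -0.25, 0.25, 0.75, 1.25, 1.75]
z = 0.9
Check each boundary:
  z >= -1.75 -> could be stanine 2
  z >= -1.25 -> could be stanine 3
  z >= -0.75 -> could be stanine 4
  z >= -0.25 -> could be stanine 5
  z >= 0.25 -> could be stanine 6
  z >= 0.75 -> could be stanine 7
  z < 1.25
  z < 1.75
Highest qualifying boundary gives stanine = 7

7


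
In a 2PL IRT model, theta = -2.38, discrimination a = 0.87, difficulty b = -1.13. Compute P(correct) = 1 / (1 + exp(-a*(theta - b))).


a*(theta - b) = 0.87 * (-2.38 - -1.13) = -1.0875
exp(--1.0875) = 2.9668
P = 1 / (1 + 2.9668)
P = 0.2521

0.2521


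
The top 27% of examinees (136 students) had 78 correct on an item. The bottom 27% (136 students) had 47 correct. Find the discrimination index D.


p_upper = 78/136 = 0.5735
p_lower = 47/136 = 0.3456
D = 0.5735 - 0.3456 = 0.2279

0.2279


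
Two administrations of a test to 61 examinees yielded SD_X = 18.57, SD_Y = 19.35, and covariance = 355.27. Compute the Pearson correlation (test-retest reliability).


r = cov(X,Y) / (SD_X * SD_Y)
r = 355.27 / (18.57 * 19.35)
r = 355.27 / 359.3295
r = 0.9887

0.9887


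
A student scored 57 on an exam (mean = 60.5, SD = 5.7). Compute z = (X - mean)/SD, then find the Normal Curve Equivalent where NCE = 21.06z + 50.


z = (X - mean) / SD = (57 - 60.5) / 5.7
z = -3.5 / 5.7
z = -0.614
NCE = NCE = 21.06z + 50
Carry z at full precision (z = -3.5 / 5.7) into the conversion:
NCE = 21.06 * (-3.5 / 5.7) + 50 = -73.71 / 5.7 + 50
NCE = -12.9316 + 50
NCE = 37.0684

37.0684


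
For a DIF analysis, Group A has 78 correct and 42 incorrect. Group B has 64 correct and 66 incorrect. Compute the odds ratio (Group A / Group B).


Odds_A = 78/42 = 1.8571
Odds_B = 64/66 = 0.9697
OR = Odds_A / Odds_B = 1.8571 / 0.9697
Exactly, OR = (78 * 66) / (42 * 64) = 5148 / 2688
OR = 1.9152

1.9152


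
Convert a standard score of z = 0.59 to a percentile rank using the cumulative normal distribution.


CDF(z) = 0.5 * (1 + erf(z/sqrt(2)))
erf(0.4172) = 0.4448
CDF = 0.7224
Percentile rank = 0.7224 * 100 = 72.24

72.24


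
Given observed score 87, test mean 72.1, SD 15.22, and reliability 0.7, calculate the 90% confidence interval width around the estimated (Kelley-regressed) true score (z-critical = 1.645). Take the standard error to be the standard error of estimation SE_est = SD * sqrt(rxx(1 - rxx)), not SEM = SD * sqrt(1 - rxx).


True score estimate = 0.7*87 + 0.3*72.1 = 82.53
SE_est = SD * sqrt(rxx * (1 - rxx)) = 15.22 * sqrt(0.7 * 0.3) = 15.22 * sqrt(0.21) = 6.97468
CI = T_est +/- z * SE_est, so width = 2 * z * SE_est = 2 * 1.645 * 6.97468
Width = 22.9467

22.9467


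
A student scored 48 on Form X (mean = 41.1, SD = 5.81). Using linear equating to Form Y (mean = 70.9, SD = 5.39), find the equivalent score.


slope = SD_Y / SD_X = 5.39 / 5.81 ~ 0.9277
intercept = mean_Y - slope * mean_X = 70.9 - (5.39 / 5.81) * 41.1 ~ 32.7711
Y = slope * X + intercept. To avoid rounding drift from the rounded slope/intercept, evaluate the equivalent form Y = mean_Y + SD_Y * (X - mean_X) / SD_X at full precision:
Y = 70.9 + 5.39 * (48 - 41.1) / 5.81
Y = 70.9 + 5.39 * 6.9 / 5.81
Y = 70.9 + 37.191 / 5.81
Y = 70.9 + 6.4012
Y = 77.3012

77.3012


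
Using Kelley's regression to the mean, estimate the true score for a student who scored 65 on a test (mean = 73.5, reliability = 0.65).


T_est = rxx * X + (1 - rxx) * mean
T_est = 0.65 * 65 + 0.35 * 73.5
T_est = 42.25 + 25.725
T_est = 67.975

67.975


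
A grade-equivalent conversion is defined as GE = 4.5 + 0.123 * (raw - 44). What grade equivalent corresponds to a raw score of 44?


raw - median = 44 - 44 = 0
slope * diff = 0.123 * 0 = 0.0
GE = 4.5 + 0.0
GE = 4.5

4.5


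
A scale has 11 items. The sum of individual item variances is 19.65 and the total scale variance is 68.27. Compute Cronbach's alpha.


alpha = (k/(k-1)) * (1 - sum(si^2)/s_total^2)
= (11/10) * (1 - 19.65/68.27)
alpha = 0.7834

0.7834


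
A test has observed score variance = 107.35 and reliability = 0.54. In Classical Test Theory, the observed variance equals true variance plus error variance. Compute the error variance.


var_true = rxx * var_obs = 0.54 * 107.35 = 57.969
var_error = var_obs - var_true
var_error = 107.35 - 57.969
var_error = 49.381

49.381


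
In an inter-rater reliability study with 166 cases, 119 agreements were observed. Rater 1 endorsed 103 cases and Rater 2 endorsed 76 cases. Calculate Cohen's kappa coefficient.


P_o = 119/166 = 0.716867
P_e = (103*76 + 63*90) / 27556 = 0.489839
kappa = (P_o - P_e) / (1 - P_e)
kappa = (0.716867 - 0.489839) / (1 - 0.489839)
kappa = 0.445

0.445


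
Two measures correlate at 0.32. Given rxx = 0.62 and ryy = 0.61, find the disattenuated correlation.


r_corrected = rxy / sqrt(rxx * ryy)
= 0.32 / sqrt(0.62 * 0.61)
= 0.32 / sqrt(0.3782)
= 0.32 / 0.61498
r_corrected = 0.5203

0.5203


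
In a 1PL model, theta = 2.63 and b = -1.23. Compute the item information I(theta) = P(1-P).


P = 1/(1+exp(-(2.63--1.23))) = 0.9794
I = P*(1-P) = 0.9794 * 0.0206
I = 0.0202

0.0202


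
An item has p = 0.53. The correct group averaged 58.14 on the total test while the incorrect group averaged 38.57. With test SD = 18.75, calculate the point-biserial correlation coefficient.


q = 1 - p = 0.47
rpb = ((M1 - M0) / SD) * sqrt(p * q)
rpb = ((58.14 - 38.57) / 18.75) * sqrt(0.53 * 0.47)
rpb = 0.5209

0.5209


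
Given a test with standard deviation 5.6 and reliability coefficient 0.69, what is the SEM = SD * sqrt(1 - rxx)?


SEM = SD * sqrt(1 - rxx)
SEM = 5.6 * sqrt(1 - 0.69)
SEM = 5.6 * sqrt(0.31) = 5.6 * 0.556776
SEM = 3.1179

3.1179


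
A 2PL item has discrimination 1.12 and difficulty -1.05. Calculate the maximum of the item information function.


For 2PL, max info at theta = b = -1.05
I_max = a^2 / 4 = 1.12^2 / 4
= 1.2544 / 4
I_max = 0.3136

0.3136


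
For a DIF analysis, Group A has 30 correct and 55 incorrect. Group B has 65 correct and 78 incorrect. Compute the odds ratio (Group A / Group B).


Odds_A = 30/55 = 0.5455
Odds_B = 65/78 = 0.8333
OR = Odds_A / Odds_B = 0.5455 / 0.8333
Exactly, OR = (30 * 78) / (55 * 65) = 2340 / 3575
OR = 0.6545

0.6545


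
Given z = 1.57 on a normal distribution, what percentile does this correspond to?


CDF(z) = 0.5 * (1 + erf(z/sqrt(2)))
erf(1.1102) = 0.8836
CDF = 0.9418
Percentile rank = 0.9418 * 100 = 94.18

94.18


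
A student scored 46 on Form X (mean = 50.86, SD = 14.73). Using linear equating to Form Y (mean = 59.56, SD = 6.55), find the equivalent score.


slope = SD_Y / SD_X = 6.55 / 14.73 ~ 0.4447
intercept = mean_Y - slope * mean_X = 59.56 - (6.55 / 14.73) * 50.86 ~ 36.944
Y = slope * X + intercept. To avoid rounding drift from the rounded slope/intercept, evaluate the equivalent form Y = mean_Y + SD_Y * (X - mean_X) / SD_X at full precision:
Y = 59.56 + 6.55 * (46 - 50.86) / 14.73
Y = 59.56 - 6.55 * 4.86 / 14.73
Y = 59.56 - 31.833 / 14.73
Y = 59.56 - 2.1611
Y = 57.3989

57.3989


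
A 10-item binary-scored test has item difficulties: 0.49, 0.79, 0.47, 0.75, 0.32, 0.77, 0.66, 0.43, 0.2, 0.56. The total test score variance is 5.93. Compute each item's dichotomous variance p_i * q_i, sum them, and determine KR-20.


For each item, compute p_i * q_i:
  Item 1: 0.49 * 0.51 = 0.2499
  Item 2: 0.79 * 0.21 = 0.1659
  Item 3: 0.47 * 0.53 = 0.2491
  Item 4: 0.75 * 0.25 = 0.1875
  Item 5: 0.32 * 0.68 = 0.2176
  Item 6: 0.77 * 0.23 = 0.1771
  Item 7: 0.66 * 0.34 = 0.2244
  Item 8: 0.43 * 0.57 = 0.2451
  Item 9: 0.2 * 0.8 = 0.16
  Item 10: 0.56 * 0.44 = 0.2464
Sum(p_i * q_i) = 0.2499 + 0.1659 + 0.2491 + 0.1875 + 0.2176 + 0.1771 + 0.2244 + 0.2451 + 0.16 + 0.2464 = 2.123
KR-20 = (k/(k-1)) * (1 - Sum(p_i*q_i) / Var_total)
= (10/9) * (1 - 2.123/5.93)
= 1.1111 * 0.642
KR-20 = 0.7133

0.7133


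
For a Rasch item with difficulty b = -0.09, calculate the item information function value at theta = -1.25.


P = 1/(1+exp(-(-1.25--0.09))) = 0.2387
I = P*(1-P) = 0.2387 * 0.7613
I = 0.1817

0.1817


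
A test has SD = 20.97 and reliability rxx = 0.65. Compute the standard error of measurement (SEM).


SEM = SD * sqrt(1 - rxx)
SEM = 20.97 * sqrt(1 - 0.65)
SEM = 20.97 * sqrt(0.35) = 20.97 * 0.591608
SEM = 12.406

12.406


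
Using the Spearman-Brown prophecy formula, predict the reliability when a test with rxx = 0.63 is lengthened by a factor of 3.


r_new = (n * rxx) / (1 + (n-1) * rxx)
r_new = (3 * 0.63) / (1 + 2 * 0.63)
r_new = 1.89 / 2.26
r_new = 0.8363

0.8363


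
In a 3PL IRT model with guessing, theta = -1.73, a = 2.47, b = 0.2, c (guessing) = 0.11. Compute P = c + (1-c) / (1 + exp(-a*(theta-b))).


logit = 2.47*(-1.73 - 0.2) = -4.7671
P* = 1/(1 + exp(--4.7671)) = 0.0084
P = 0.11 + (1 - 0.11) * 0.0084
P = 0.1175

0.1175


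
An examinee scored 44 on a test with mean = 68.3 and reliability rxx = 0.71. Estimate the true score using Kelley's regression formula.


T_est = rxx * X + (1 - rxx) * mean
T_est = 0.71 * 44 + 0.29 * 68.3
T_est = 31.24 + 19.807
T_est = 51.047

51.047


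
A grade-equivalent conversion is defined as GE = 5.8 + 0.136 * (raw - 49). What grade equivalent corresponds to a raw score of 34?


raw - median = 34 - 49 = -15
slope * diff = 0.136 * -15 = -2.04
GE = 5.8 + -2.04
GE = 3.76

3.76


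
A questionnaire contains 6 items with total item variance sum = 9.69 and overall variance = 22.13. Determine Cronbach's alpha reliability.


alpha = (k/(k-1)) * (1 - sum(si^2)/s_total^2)
= (6/5) * (1 - 9.69/22.13)
alpha = 0.6746

0.6746


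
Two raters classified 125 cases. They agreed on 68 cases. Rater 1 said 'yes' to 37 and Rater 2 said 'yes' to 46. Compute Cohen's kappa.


P_o = 68/125 = 0.544
P_e = (37*46 + 88*79) / 15625 = 0.553856
kappa = (P_o - P_e) / (1 - P_e)
kappa = (0.544 - 0.553856) / (1 - 0.553856)
kappa = -0.0221

-0.0221


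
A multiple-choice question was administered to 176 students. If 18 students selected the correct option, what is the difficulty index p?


Item difficulty p = number correct / total examinees
p = 18 / 176
p = 0.1023

0.1023


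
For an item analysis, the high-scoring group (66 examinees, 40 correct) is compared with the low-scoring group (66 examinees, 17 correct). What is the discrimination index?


p_upper = 40/66 = 0.6061
p_lower = 17/66 = 0.2576
D = 0.6061 - 0.2576 = 0.3485

0.3485


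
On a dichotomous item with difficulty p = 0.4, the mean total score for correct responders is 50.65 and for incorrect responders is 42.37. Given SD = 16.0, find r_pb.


q = 1 - p = 0.6
rpb = ((M1 - M0) / SD) * sqrt(p * q)
rpb = ((50.65 - 42.37) / 16.0) * sqrt(0.4 * 0.6)
rpb = 0.2535

0.2535


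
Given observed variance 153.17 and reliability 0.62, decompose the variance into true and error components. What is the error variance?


var_true = rxx * var_obs = 0.62 * 153.17 = 94.9654
var_error = var_obs - var_true
var_error = 153.17 - 94.9654
var_error = 58.2046

58.2046


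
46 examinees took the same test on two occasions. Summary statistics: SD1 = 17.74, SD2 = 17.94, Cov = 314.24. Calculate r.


r = cov(X,Y) / (SD_X * SD_Y)
r = 314.24 / (17.74 * 17.94)
r = 314.24 / 318.2556
r = 0.9874

0.9874


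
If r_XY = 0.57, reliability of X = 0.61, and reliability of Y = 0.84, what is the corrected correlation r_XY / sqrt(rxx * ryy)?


r_corrected = rxy / sqrt(rxx * ryy)
= 0.57 / sqrt(0.61 * 0.84)
= 0.57 / sqrt(0.5124)
= 0.57 / 0.715821
r_corrected = 0.7963

0.7963


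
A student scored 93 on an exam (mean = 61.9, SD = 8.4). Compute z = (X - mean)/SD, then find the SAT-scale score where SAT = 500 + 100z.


z = (X - mean) / SD = (93 - 61.9) / 8.4
z = 31.1 / 8.4
z = 3.7024
SAT-scale = SAT = 500 + 100z
Carry z at full precision (z = 31.1 / 8.4) into the conversion:
SAT-scale = 500 + 100 * (31.1 / 8.4) = 500 + 3110 / 8.4
SAT-scale = 500 + 370.2381
SAT-scale = 870.2381

870.2381


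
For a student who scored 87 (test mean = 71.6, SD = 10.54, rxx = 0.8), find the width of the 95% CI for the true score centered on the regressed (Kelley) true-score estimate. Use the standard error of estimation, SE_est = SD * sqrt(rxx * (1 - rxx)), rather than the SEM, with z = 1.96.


True score estimate = 0.8*87 + 0.2*71.6 = 83.92
SE_est = SD * sqrt(rxx * (1 - rxx)) = 10.54 * sqrt(0.8 * 0.2) = 10.54 * sqrt(0.16) = 4.216
CI = T_est +/- z * SE_est, so width = 2 * z * SE_est = 2 * 1.96 * 4.216
Width = 16.5267

16.5267


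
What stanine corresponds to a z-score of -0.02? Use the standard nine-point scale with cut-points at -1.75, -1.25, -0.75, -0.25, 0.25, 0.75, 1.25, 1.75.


Stanine boundaries: [-1.75, -1.25, -0.75, -0.25, 0.25, 0.75, 1.25, 1.75]
z = -0.02
Check each boundary:
  z >= -1.75 -> could be stanine 2
  z >= -1.25 -> could be stanine 3
  z >= -0.75 -> could be stanine 4
  z >= -0.25 -> could be stanine 5
  z < 0.25
  z < 0.75
  z < 1.25
  z < 1.75
Highest qualifying boundary gives stanine = 5

5


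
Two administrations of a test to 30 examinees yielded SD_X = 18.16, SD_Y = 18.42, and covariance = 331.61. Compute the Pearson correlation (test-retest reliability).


r = cov(X,Y) / (SD_X * SD_Y)
r = 331.61 / (18.16 * 18.42)
r = 331.61 / 334.5072
r = 0.9913

0.9913


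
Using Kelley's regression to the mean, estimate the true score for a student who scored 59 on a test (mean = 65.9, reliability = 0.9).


T_est = rxx * X + (1 - rxx) * mean
T_est = 0.9 * 59 + 0.1 * 65.9
T_est = 53.1 + 6.59
T_est = 59.69

59.69


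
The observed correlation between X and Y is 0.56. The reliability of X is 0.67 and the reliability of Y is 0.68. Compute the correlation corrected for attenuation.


r_corrected = rxy / sqrt(rxx * ryy)
= 0.56 / sqrt(0.67 * 0.68)
= 0.56 / sqrt(0.4556)
= 0.56 / 0.674981
r_corrected = 0.8297

0.8297


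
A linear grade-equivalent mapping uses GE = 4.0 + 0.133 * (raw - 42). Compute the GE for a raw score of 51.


raw - median = 51 - 42 = 9
slope * diff = 0.133 * 9 = 1.197
GE = 4.0 + 1.197
GE = 5.197

5.197


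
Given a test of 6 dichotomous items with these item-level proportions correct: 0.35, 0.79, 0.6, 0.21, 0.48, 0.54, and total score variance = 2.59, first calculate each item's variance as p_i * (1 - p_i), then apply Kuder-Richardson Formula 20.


For each item, compute p_i * q_i:
  Item 1: 0.35 * 0.65 = 0.2275
  Item 2: 0.79 * 0.21 = 0.1659
  Item 3: 0.6 * 0.4 = 0.24
  Item 4: 0.21 * 0.79 = 0.1659
  Item 5: 0.48 * 0.52 = 0.2496
  Item 6: 0.54 * 0.46 = 0.2484
Sum(p_i * q_i) = 0.2275 + 0.1659 + 0.24 + 0.1659 + 0.2496 + 0.2484 = 1.2973
KR-20 = (k/(k-1)) * (1 - Sum(p_i*q_i) / Var_total)
= (6/5) * (1 - 1.2973/2.59)
= 1.2 * 0.4991
KR-20 = 0.5989

0.5989


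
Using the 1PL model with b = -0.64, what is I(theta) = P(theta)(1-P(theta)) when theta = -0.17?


P = 1/(1+exp(-(-0.17--0.64))) = 0.6154
I = P*(1-P) = 0.6154 * 0.3846
I = 0.2367

0.2367


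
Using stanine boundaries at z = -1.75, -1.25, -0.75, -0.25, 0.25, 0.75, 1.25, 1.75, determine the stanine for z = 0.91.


Stanine boundaries: [-1.75, -1.25, -0.75, -0.25, 0.25, 0.75, 1.25, 1.75]
z = 0.91
Check each boundary:
  z >= -1.75 -> could be stanine 2
  z >= -1.25 -> could be stanine 3
  z >= -0.75 -> could be stanine 4
  z >= -0.25 -> could be stanine 5
  z >= 0.25 -> could be stanine 6
  z >= 0.75 -> could be stanine 7
  z < 1.25
  z < 1.75
Highest qualifying boundary gives stanine = 7

7


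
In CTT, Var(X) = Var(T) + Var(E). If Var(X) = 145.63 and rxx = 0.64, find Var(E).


var_true = rxx * var_obs = 0.64 * 145.63 = 93.2032
var_error = var_obs - var_true
var_error = 145.63 - 93.2032
var_error = 52.4268

52.4268


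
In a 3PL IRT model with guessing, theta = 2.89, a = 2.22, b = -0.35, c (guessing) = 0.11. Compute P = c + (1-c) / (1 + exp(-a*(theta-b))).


logit = 2.22*(2.89 - -0.35) = 7.1928
P* = 1/(1 + exp(-7.1928)) = 0.9992
P = 0.11 + (1 - 0.11) * 0.9992
P = 0.9993

0.9993


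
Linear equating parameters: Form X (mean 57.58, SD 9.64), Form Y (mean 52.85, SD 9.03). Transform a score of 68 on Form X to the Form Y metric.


slope = SD_Y / SD_X = 9.03 / 9.64 ~ 0.9367
intercept = mean_Y - slope * mean_X = 52.85 - (9.03 / 9.64) * 57.58 ~ -1.0865
Y = slope * X + intercept. To avoid rounding drift from the rounded slope/intercept, evaluate the equivalent form Y = mean_Y + SD_Y * (X - mean_X) / SD_X at full precision:
Y = 52.85 + 9.03 * (68 - 57.58) / 9.64
Y = 52.85 + 9.03 * 10.42 / 9.64
Y = 52.85 + 94.0926 / 9.64
Y = 52.85 + 9.7606
Y = 62.6106

62.6106


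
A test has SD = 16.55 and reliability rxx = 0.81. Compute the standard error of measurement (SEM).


SEM = SD * sqrt(1 - rxx)
SEM = 16.55 * sqrt(1 - 0.81)
SEM = 16.55 * sqrt(0.19) = 16.55 * 0.43589
SEM = 7.214

7.214


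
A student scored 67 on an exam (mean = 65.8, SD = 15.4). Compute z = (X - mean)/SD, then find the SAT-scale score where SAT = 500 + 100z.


z = (X - mean) / SD = (67 - 65.8) / 15.4
z = 1.2 / 15.4
z = 0.0779
SAT-scale = SAT = 500 + 100z
Carry z at full precision (z = 1.2 / 15.4) into the conversion:
SAT-scale = 500 + 100 * (1.2 / 15.4) = 500 + 120 / 15.4
SAT-scale = 500 + 7.7922
SAT-scale = 507.7922

507.7922


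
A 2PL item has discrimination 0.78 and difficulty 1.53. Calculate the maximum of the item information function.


For 2PL, max info at theta = b = 1.53
I_max = a^2 / 4 = 0.78^2 / 4
= 0.6084 / 4
I_max = 0.1521

0.1521


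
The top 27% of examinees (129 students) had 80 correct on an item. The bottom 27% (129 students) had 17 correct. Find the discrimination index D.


p_upper = 80/129 = 0.6202
p_lower = 17/129 = 0.1318
D = 0.6202 - 0.1318 = 0.4884

0.4884


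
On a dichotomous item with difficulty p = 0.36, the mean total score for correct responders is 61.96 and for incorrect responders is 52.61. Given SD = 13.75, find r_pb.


q = 1 - p = 0.64
rpb = ((M1 - M0) / SD) * sqrt(p * q)
rpb = ((61.96 - 52.61) / 13.75) * sqrt(0.36 * 0.64)
rpb = 0.3264

0.3264


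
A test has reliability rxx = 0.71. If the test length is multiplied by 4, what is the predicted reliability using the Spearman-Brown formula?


r_new = (n * rxx) / (1 + (n-1) * rxx)
r_new = (4 * 0.71) / (1 + 3 * 0.71)
r_new = 2.84 / 3.13
r_new = 0.9073

0.9073


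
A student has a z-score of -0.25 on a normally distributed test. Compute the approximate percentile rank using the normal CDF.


CDF(z) = 0.5 * (1 + erf(z/sqrt(2)))
erf(-0.1768) = -0.1974
CDF = 0.4013
Percentile rank = 0.4013 * 100 = 40.13

40.13


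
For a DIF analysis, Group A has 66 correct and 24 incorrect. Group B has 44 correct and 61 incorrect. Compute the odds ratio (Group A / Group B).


Odds_A = 66/24 = 2.75
Odds_B = 44/61 = 0.7213
OR = Odds_A / Odds_B = 2.75 / 0.7213
Exactly, OR = (66 * 61) / (24 * 44) = 4026 / 1056
OR = 3.8125

3.8125


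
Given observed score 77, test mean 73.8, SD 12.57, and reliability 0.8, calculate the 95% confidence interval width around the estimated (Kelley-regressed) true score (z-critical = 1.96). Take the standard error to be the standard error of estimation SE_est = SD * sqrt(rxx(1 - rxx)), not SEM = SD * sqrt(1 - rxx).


True score estimate = 0.8*77 + 0.2*73.8 = 76.36
SE_est = SD * sqrt(rxx * (1 - rxx)) = 12.57 * sqrt(0.8 * 0.2) = 12.57 * sqrt(0.16) = 5.028
CI = T_est +/- z * SE_est, so width = 2 * z * SE_est = 2 * 1.96 * 5.028
Width = 19.7098

19.7098


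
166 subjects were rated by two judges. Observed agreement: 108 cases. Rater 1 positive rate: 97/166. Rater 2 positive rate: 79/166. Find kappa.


P_o = 108/166 = 0.650602
P_e = (97*79 + 69*87) / 27556 = 0.495936
kappa = (P_o - P_e) / (1 - P_e)
kappa = (0.650602 - 0.495936) / (1 - 0.495936)
kappa = 0.3068

0.3068


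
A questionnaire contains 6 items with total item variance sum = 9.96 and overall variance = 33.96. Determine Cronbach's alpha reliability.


alpha = (k/(k-1)) * (1 - sum(si^2)/s_total^2)
= (6/5) * (1 - 9.96/33.96)
alpha = 0.8481

0.8481


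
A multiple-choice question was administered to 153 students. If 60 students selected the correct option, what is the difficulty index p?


Item difficulty p = number correct / total examinees
p = 60 / 153
p = 0.3922

0.3922


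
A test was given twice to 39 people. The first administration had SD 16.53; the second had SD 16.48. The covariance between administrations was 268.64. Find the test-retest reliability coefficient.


r = cov(X,Y) / (SD_X * SD_Y)
r = 268.64 / (16.53 * 16.48)
r = 268.64 / 272.4144
r = 0.9861

0.9861


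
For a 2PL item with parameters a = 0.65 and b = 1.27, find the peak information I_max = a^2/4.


For 2PL, max info at theta = b = 1.27
I_max = a^2 / 4 = 0.65^2 / 4
= 0.4225 / 4
I_max = 0.1056

0.1056


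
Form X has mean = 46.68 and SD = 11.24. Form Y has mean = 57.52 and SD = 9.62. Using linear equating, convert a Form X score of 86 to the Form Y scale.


slope = SD_Y / SD_X = 9.62 / 11.24 ~ 0.8559
intercept = mean_Y - slope * mean_X = 57.52 - (9.62 / 11.24) * 46.68 ~ 17.5679
Y = slope * X + intercept. To avoid rounding drift from the rounded slope/intercept, evaluate the equivalent form Y = mean_Y + SD_Y * (X - mean_X) / SD_X at full precision:
Y = 57.52 + 9.62 * (86 - 46.68) / 11.24
Y = 57.52 + 9.62 * 39.32 / 11.24
Y = 57.52 + 378.2584 / 11.24
Y = 57.52 + 33.6529
Y = 91.1729

91.1729


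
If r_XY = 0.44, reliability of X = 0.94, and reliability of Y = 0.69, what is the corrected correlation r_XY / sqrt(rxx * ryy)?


r_corrected = rxy / sqrt(rxx * ryy)
= 0.44 / sqrt(0.94 * 0.69)
= 0.44 / sqrt(0.6486)
= 0.44 / 0.805357
r_corrected = 0.5463

0.5463


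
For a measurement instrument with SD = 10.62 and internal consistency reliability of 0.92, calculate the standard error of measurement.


SEM = SD * sqrt(1 - rxx)
SEM = 10.62 * sqrt(1 - 0.92)
SEM = 10.62 * sqrt(0.08) = 10.62 * 0.282843
SEM = 3.0038

3.0038


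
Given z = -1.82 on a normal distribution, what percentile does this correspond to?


CDF(z) = 0.5 * (1 + erf(z/sqrt(2)))
erf(-1.2869) = -0.9312
CDF = 0.0344
Percentile rank = 0.0344 * 100 = 3.44

3.44


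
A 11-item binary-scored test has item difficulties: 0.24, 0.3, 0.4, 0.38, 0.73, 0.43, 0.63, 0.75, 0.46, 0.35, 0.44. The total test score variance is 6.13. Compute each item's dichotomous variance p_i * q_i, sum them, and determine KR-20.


For each item, compute p_i * q_i:
  Item 1: 0.24 * 0.76 = 0.1824
  Item 2: 0.3 * 0.7 = 0.21
  Item 3: 0.4 * 0.6 = 0.24
  Item 4: 0.38 * 0.62 = 0.2356
  Item 5: 0.73 * 0.27 = 0.1971
  Item 6: 0.43 * 0.57 = 0.2451
  Item 7: 0.63 * 0.37 = 0.2331
  Item 8: 0.75 * 0.25 = 0.1875
  Item 9: 0.46 * 0.54 = 0.2484
  Item 10: 0.35 * 0.65 = 0.2275
  Item 11: 0.44 * 0.56 = 0.2464
Sum(p_i * q_i) = 0.1824 + 0.21 + 0.24 + 0.2356 + 0.1971 + 0.2451 + 0.2331 + 0.1875 + 0.2484 + 0.2275 + 0.2464 = 2.4531
KR-20 = (k/(k-1)) * (1 - Sum(p_i*q_i) / Var_total)
= (11/10) * (1 - 2.4531/6.13)
= 1.1 * 0.5998
KR-20 = 0.6598

0.6598


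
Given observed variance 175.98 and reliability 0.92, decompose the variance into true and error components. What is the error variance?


var_true = rxx * var_obs = 0.92 * 175.98 = 161.9016
var_error = var_obs - var_true
var_error = 175.98 - 161.9016
var_error = 14.0784

14.0784


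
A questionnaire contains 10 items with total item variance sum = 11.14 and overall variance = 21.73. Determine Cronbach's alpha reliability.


alpha = (k/(k-1)) * (1 - sum(si^2)/s_total^2)
= (10/9) * (1 - 11.14/21.73)
alpha = 0.5415

0.5415


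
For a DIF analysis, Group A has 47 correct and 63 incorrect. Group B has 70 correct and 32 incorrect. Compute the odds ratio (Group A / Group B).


Odds_A = 47/63 = 0.746
Odds_B = 70/32 = 2.1875
OR = Odds_A / Odds_B = 0.746 / 2.1875
Exactly, OR = (47 * 32) / (63 * 70) = 1504 / 4410
OR = 0.341

0.341


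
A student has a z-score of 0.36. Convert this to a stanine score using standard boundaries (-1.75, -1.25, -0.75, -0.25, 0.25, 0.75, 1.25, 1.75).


Stanine boundaries: [-1.75, -1.25, -0.75, -0.25, 0.25, 0.75, 1.25, 1.75]
z = 0.36
Check each boundary:
  z >= -1.75 -> could be stanine 2
  z >= -1.25 -> could be stanine 3
  z >= -0.75 -> could be stanine 4
  z >= -0.25 -> could be stanine 5
  z >= 0.25 -> could be stanine 6
  z < 0.75
  z < 1.25
  z < 1.75
Highest qualifying boundary gives stanine = 6

6


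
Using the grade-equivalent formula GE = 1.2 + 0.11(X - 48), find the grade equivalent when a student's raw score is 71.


raw - median = 71 - 48 = 23
slope * diff = 0.11 * 23 = 2.53
GE = 1.2 + 2.53
GE = 3.73

3.73


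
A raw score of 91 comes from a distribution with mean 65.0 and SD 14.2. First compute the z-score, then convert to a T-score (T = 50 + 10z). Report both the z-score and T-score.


z = (X - mean) / SD = (91 - 65.0) / 14.2
z = 26.0 / 14.2
z = 1.831
T-score = T = 50 + 10z
Carry z at full precision (z = 26.0 / 14.2) into the conversion:
T-score = 50 + 10 * (26.0 / 14.2) = 50 + 260 / 14.2
T-score = 50 + 18.3099
T-score = 68.3099

68.3099
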